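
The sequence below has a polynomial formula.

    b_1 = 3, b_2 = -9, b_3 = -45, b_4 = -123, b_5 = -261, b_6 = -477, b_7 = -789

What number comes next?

-1215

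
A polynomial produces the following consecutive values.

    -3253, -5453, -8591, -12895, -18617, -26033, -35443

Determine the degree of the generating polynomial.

4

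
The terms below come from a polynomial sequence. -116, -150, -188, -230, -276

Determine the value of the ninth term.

-500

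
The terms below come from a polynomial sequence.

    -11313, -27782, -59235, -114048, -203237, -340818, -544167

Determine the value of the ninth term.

Δ: -16469 , -31453 , -54813 , -89189 , -137581 , -203349
Δ²: -14984 , -23360 , -34376 , -48392 , -65768
Δ³: -8376 , -11016 , -14016 , -17376
Δ⁴: -2640 , -3000 , -3360
Δ⁵: -360 , -360
Fifth differences constant at -360.
-3360 − 360 = -3720;  -17376 − 3720 = -21096;  -65768 − 21096 = -86864;  -203349 − 86864 = -290213;  -544167 − 290213 = -834380
-3720 − 360 = -4080;  -21096 − 4080 = -25176;  -86864 − 25176 = -112040;  -290213 − 112040 = -402253;  -834380 − 402253 = -1236633

-1236633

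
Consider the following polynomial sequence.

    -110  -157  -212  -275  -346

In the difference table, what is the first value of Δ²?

D1: -47, -55, -63, -71
D2: -8, -8, -8

-8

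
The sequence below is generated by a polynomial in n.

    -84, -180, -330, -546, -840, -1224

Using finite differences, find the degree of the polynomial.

3

D1: -96, -150, -216, -294, -384
D2: -54, -66, -78, -90
D3: -12, -12, -12
The third differences are constant, so the polynomial has degree 3.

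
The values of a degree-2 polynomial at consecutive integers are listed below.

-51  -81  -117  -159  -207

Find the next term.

-30, -36, -42, -48
-6, -6, -6
Constant second difference = -6, so extend:
-48 − 6 = -54;  -207 − 54 = -261

-261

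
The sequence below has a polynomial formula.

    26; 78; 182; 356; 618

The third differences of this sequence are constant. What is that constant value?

18

Δ: 52, 104, 174, 262
Δ²: 52, 70, 88
Δ³: 18, 18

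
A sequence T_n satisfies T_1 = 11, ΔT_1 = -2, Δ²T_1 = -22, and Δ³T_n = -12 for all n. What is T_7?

-571

Build the table forward from the leading diagonal:
Third differences: -12  -12  -12  -12  -12  -12  -12
Second differences: -22  -34  -46  -58  -70  -82  -94
First differences: -2  -24  -58  -104  -162  -232  -314
T: 11  9  -15  -73  -177  -339  -571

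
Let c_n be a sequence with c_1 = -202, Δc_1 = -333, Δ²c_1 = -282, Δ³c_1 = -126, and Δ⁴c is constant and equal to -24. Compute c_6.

Build the table forward from the leading diagonal:
D4: -24  -24  -24  -24  -24  -24
D3: -126  -150  -174  -198  -222  -246
D2: -282  -408  -558  -732  -930  -1152
D1: -333  -615  -1023  -1581  -2313  -3243
c: -202  -535  -1150  -2173  -3754  -6067

-6067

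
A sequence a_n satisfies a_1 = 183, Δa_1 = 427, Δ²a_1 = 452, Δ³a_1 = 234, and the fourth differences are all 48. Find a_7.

14925

Build the table forward from the leading diagonal:
Fourth differences: 48, 48, 48, 48, 48, 48, 48
Third differences: 234, 282, 330, 378, 426, 474, 522
Second differences: 452, 686, 968, 1298, 1676, 2102, 2576
First differences: 427, 879, 1565, 2533, 3831, 5507, 7609
a: 183, 610, 1489, 3054, 5587, 9418, 14925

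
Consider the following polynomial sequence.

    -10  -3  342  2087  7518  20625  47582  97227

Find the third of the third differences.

First differences: 7, 345, 1745, 5431, 13107, 26957, 49645
Second differences: 338, 1400, 3686, 7676, 13850, 22688
Third differences: 1062, 2286, 3990, 6174, 8838
Fourth differences: 1224, 1704, 2184, 2664
Fifth differences: 480, 480, 480

3990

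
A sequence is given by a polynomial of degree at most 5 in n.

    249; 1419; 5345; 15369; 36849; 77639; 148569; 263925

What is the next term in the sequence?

D1: 1170, 3926, 10024, 21480, 40790, 70930, 115356
D2: 2756, 6098, 11456, 19310, 30140, 44426
D3: 3342, 5358, 7854, 10830, 14286
D4: 2016, 2496, 2976, 3456
D5: 480, 480, 480
Fifth differences constant at 480.
3456 + 480 = 3936;  14286 + 3936 = 18222;  44426 + 18222 = 62648;  115356 + 62648 = 178004;  263925 + 178004 = 441929

441929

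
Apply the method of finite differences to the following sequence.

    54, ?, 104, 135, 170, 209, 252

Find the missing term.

77

Using the last 5 terms:
31  35  39  43
4  4  4
Constant second difference = 4.
Extend backward: 31 − 4 = 27;  104 − 27 = 77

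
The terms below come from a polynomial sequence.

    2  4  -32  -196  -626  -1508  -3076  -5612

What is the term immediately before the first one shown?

4

2, -36, -164, -430, -882, -1568, -2536
-38, -128, -266, -452, -686, -968
-90, -138, -186, -234, -282
-48, -48, -48, -48
The fourth differences are constant at -48.
Work back: -90 + 48 = -42;  -38 + 42 = 4;  2 − 4 = -2;  2 + 2 = 4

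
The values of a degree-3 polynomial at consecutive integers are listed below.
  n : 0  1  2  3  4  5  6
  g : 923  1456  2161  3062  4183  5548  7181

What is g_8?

D1: 533, 705, 901, 1121, 1365, 1633
D2: 172, 196, 220, 244, 268
D3: 24, 24, 24, 24
The third differences are constant (24).
268 + 24 = 292;  1633 + 292 = 1925;  7181 + 1925 = 9106
292 + 24 = 316;  1925 + 316 = 2241;  9106 + 2241 = 11347

11347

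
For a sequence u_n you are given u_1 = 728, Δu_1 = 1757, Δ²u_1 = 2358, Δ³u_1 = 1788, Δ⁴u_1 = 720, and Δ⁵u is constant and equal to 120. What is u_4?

Build the table forward from the leading diagonal:
Fifth differences: 120  120  120  120
Fourth differences: 720  840  960  1080
Third differences: 1788  2508  3348  4308
Second differences: 2358  4146  6654  10002
First differences: 1757  4115  8261  14915
u: 728  2485  6600  14861

14861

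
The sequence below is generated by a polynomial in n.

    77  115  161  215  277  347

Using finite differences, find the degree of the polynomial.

2

38, 46, 54, 62, 70
8, 8, 8, 8
The second differences are constant, so the polynomial has degree 2.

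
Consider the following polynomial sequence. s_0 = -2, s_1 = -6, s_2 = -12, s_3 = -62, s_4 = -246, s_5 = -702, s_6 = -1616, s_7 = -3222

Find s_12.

-33182

Δ: -4, -6, -50, -184, -456, -914, -1606
Δ²: -2, -44, -134, -272, -458, -692
Δ³: -42, -90, -138, -186, -234
Δ⁴: -48, -48, -48, -48
Constant fourth difference = -48, so extend:
-234 − 48 = -282;  -692 − 282 = -974;  -1606 − 974 = -2580;  -3222 − 2580 = -5802
-282 − 48 = -330;  -974 − 330 = -1304;  -2580 − 1304 = -3884;  -5802 − 3884 = -9686
-330 − 48 = -378;  -1304 − 378 = -1682;  -3884 − 1682 = -5566;  -9686 − 5566 = -15252
-378 − 48 = -426;  -1682 − 426 = -2108;  -5566 − 2108 = -7674;  -15252 − 7674 = -22926
-426 − 48 = -474;  -2108 − 474 = -2582;  -7674 − 2582 = -10256;  -22926 − 10256 = -33182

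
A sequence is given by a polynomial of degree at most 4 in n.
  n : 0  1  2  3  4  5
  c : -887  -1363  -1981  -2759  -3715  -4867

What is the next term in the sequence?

-6233

D1: -476  -618  -778  -956  -1152
D2: -142  -160  -178  -196
D3: -18  -18  -18
The third differences are constant (-18).
-196 − 18 = -214;  -1152 − 214 = -1366;  -4867 − 1366 = -6233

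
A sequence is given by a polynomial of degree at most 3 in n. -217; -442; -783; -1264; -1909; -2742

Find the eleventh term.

-10567

Δ: -225 , -341 , -481 , -645 , -833
Δ²: -116 , -140 , -164 , -188
Δ³: -24 , -24 , -24
Constant third difference = -24, so extend:
-188 − 24 = -212;  -833 − 212 = -1045;  -2742 − 1045 = -3787
-212 − 24 = -236;  -1045 − 236 = -1281;  -3787 − 1281 = -5068
-236 − 24 = -260;  -1281 − 260 = -1541;  -5068 − 1541 = -6609
-260 − 24 = -284;  -1541 − 284 = -1825;  -6609 − 1825 = -8434
-284 − 24 = -308;  -1825 − 308 = -2133;  -8434 − 2133 = -10567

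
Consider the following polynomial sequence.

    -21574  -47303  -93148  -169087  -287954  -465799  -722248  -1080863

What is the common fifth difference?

-360

Δ: -25729, -45845, -75939, -118867, -177845, -256449, -358615
Δ²: -20116, -30094, -42928, -58978, -78604, -102166
Δ³: -9978, -12834, -16050, -19626, -23562
Δ⁴: -2856, -3216, -3576, -3936
Δ⁵: -360, -360, -360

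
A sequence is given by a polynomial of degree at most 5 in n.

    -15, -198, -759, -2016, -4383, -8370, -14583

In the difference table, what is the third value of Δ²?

First differences: -183, -561, -1257, -2367, -3987, -6213
Second differences: -378, -696, -1110, -1620, -2226
Third differences: -318, -414, -510, -606
Fourth differences: -96, -96, -96

-1110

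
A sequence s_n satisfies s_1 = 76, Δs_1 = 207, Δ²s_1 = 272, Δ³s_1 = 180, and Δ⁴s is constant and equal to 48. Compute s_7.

Build the table forward from the leading diagonal:
D4: 48  48  48  48  48  48  48
D3: 180  228  276  324  372  420  468
D2: 272  452  680  956  1280  1652  2072
D1: 207  479  931  1611  2567  3847  5499
s: 76  283  762  1693  3304  5871  9718

9718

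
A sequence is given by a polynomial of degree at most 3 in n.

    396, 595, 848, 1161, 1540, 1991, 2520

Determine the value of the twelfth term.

6545

D1: 199 , 253 , 313 , 379 , 451 , 529
D2: 54 , 60 , 66 , 72 , 78
D3: 6 , 6 , 6 , 6
Third differences constant at 6.
78 + 6 = 84;  529 + 84 = 613;  2520 + 613 = 3133
84 + 6 = 90;  613 + 90 = 703;  3133 + 703 = 3836
90 + 6 = 96;  703 + 96 = 799;  3836 + 799 = 4635
96 + 6 = 102;  799 + 102 = 901;  4635 + 901 = 5536
102 + 6 = 108;  901 + 108 = 1009;  5536 + 1009 = 6545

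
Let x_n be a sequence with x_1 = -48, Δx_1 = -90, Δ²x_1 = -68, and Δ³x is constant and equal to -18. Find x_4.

-540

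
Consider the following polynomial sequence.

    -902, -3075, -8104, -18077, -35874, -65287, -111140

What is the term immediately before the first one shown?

D1: -2173  -5029  -9973  -17797  -29413  -45853
D2: -2856  -4944  -7824  -11616  -16440
D3: -2088  -2880  -3792  -4824
D4: -792  -912  -1032
D5: -120  -120
The fifth differences are constant at -120.
Work back: -792 + 120 = -672;  -2088 + 672 = -1416;  -2856 + 1416 = -1440;  -2173 + 1440 = -733;  -902 + 733 = -169

-169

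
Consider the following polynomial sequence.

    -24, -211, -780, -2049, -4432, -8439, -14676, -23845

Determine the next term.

-187, -569, -1269, -2383, -4007, -6237, -9169
-382, -700, -1114, -1624, -2230, -2932
-318, -414, -510, -606, -702
-96, -96, -96, -96
Fourth differences constant at -96.
-702 − 96 = -798;  -2932 − 798 = -3730;  -9169 − 3730 = -12899;  -23845 − 12899 = -36744

-36744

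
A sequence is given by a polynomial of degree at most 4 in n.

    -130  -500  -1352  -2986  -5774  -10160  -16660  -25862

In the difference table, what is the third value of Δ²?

-1154

Δ: -370, -852, -1634, -2788, -4386, -6500, -9202
Δ²: -482, -782, -1154, -1598, -2114, -2702
Δ³: -300, -372, -444, -516, -588
Δ⁴: -72, -72, -72, -72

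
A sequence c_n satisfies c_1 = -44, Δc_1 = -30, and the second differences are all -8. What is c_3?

-112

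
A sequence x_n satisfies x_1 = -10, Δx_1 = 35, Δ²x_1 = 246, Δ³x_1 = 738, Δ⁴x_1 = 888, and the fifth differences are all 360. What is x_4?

1571

Build the table forward from the leading diagonal:
Δ⁵: 360  360  360  360
Δ⁴: 888  1248  1608  1968
Δ³: 738  1626  2874  4482
Δ²: 246  984  2610  5484
Δ: 35  281  1265  3875
x: -10  25  306  1571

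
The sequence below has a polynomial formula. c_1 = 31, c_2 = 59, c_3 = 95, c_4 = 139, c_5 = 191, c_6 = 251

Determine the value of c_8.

395

D1: 28, 36, 44, 52, 60
D2: 8, 8, 8, 8
Constant second difference = 8, so extend:
60 + 8 = 68;  251 + 68 = 319
68 + 8 = 76;  319 + 76 = 395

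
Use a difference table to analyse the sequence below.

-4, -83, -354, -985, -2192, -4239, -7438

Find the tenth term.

D1: -79  -271  -631  -1207  -2047  -3199
D2: -192  -360  -576  -840  -1152
D3: -168  -216  -264  -312
D4: -48  -48  -48
Constant fourth difference = -48, so extend:
-312 − 48 = -360;  -1152 − 360 = -1512;  -3199 − 1512 = -4711;  -7438 − 4711 = -12149
-360 − 48 = -408;  -1512 − 408 = -1920;  -4711 − 1920 = -6631;  -12149 − 6631 = -18780
-408 − 48 = -456;  -1920 − 456 = -2376;  -6631 − 2376 = -9007;  -18780 − 9007 = -27787

-27787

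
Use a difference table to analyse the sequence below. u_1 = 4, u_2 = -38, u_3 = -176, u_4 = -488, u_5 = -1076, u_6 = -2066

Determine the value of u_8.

-5876

Δ: -42, -138, -312, -588, -990
Δ²: -96, -174, -276, -402
Δ³: -78, -102, -126
Δ⁴: -24, -24
The fourth differences are constant (-24).
-126 − 24 = -150;  -402 − 150 = -552;  -990 − 552 = -1542;  -2066 − 1542 = -3608
-150 − 24 = -174;  -552 − 174 = -726;  -1542 − 726 = -2268;  -3608 − 2268 = -5876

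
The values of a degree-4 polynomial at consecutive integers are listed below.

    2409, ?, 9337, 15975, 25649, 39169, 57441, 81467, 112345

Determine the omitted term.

5021

Using the last 7 terms:
First differences: 6638, 9674, 13520, 18272, 24026, 30878
Second differences: 3036, 3846, 4752, 5754, 6852
Third differences: 810, 906, 1002, 1098
Fourth differences: 96, 96, 96
Constant fourth difference = 96.
Extend backward: 810 − 96 = 714;  3036 − 714 = 2322;  6638 − 2322 = 4316;  9337 − 4316 = 5021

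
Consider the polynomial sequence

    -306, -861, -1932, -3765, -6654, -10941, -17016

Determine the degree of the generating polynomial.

4

D1: -555, -1071, -1833, -2889, -4287, -6075
D2: -516, -762, -1056, -1398, -1788
D3: -246, -294, -342, -390
D4: -48, -48, -48
The fourth differences are constant, so the polynomial has degree 4.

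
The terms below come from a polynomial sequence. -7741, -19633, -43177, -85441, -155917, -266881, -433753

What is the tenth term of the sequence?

-11892, -23544, -42264, -70476, -110964, -166872
-11652, -18720, -28212, -40488, -55908
-7068, -9492, -12276, -15420
-2424, -2784, -3144
-360, -360
Constant fifth difference = -360, so extend:
-3144 − 360 = -3504;  -15420 − 3504 = -18924;  -55908 − 18924 = -74832;  -166872 − 74832 = -241704;  -433753 − 241704 = -675457
-3504 − 360 = -3864;  -18924 − 3864 = -22788;  -74832 − 22788 = -97620;  -241704 − 97620 = -339324;  -675457 − 339324 = -1014781
-3864 − 360 = -4224;  -22788 − 4224 = -27012;  -97620 − 27012 = -124632;  -339324 − 124632 = -463956;  -1014781 − 463956 = -1478737

-1478737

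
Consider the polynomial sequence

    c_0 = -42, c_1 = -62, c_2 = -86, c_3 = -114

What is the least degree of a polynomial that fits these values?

First differences: -20, -24, -28
Second differences: -4, -4
The second differences are constant, so the polynomial has degree 2.

2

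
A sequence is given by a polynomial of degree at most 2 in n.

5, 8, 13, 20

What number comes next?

29

Δ: 3  5  7
Δ²: 2  2
Constant second difference = 2, so extend:
7 + 2 = 9;  20 + 9 = 29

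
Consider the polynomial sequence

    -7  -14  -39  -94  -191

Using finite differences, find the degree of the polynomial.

D1: -7, -25, -55, -97
D2: -18, -30, -42
D3: -12, -12
The third differences are constant, so the polynomial has degree 3.

3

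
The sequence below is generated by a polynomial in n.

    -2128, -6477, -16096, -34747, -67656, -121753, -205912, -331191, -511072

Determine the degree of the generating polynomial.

First differences: -4349, -9619, -18651, -32909, -54097, -84159, -125279, -179881
Second differences: -5270, -9032, -14258, -21188, -30062, -41120, -54602
Third differences: -3762, -5226, -6930, -8874, -11058, -13482
Fourth differences: -1464, -1704, -1944, -2184, -2424
Fifth differences: -240, -240, -240, -240
The fifth differences are constant, so the polynomial has degree 5.

5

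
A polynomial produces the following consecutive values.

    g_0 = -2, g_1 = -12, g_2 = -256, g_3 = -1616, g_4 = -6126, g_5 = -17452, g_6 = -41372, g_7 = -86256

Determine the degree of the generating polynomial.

D1: -10, -244, -1360, -4510, -11326, -23920, -44884
D2: -234, -1116, -3150, -6816, -12594, -20964
D3: -882, -2034, -3666, -5778, -8370
D4: -1152, -1632, -2112, -2592
D5: -480, -480, -480
The fifth differences are constant, so the polynomial has degree 5.

5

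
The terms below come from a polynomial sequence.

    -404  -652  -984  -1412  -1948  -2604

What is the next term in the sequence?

-3392

First differences: -248, -332, -428, -536, -656
Second differences: -84, -96, -108, -120
Third differences: -12, -12, -12
The third differences are constant (-12).
-120 − 12 = -132;  -656 − 132 = -788;  -2604 − 788 = -3392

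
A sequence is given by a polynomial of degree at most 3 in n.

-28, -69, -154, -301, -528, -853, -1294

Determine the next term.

-1869

-41, -85, -147, -227, -325, -441
-44, -62, -80, -98, -116
-18, -18, -18, -18
Third differences constant at -18.
-116 − 18 = -134;  -441 − 134 = -575;  -1294 − 575 = -1869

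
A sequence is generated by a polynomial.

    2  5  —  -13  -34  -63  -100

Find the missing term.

0

Using the last 4 terms:
Δ: -21  -29  -37
Δ²: -8  -8
Constant second difference = -8.
Extend backward: -21 + 8 = -13;  -13 + 13 = 0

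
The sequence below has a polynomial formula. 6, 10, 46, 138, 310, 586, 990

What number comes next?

4  36  92  172  276  404
32  56  80  104  128
24  24  24  24
The third differences are constant (24).
128 + 24 = 152;  404 + 152 = 556;  990 + 556 = 1546

1546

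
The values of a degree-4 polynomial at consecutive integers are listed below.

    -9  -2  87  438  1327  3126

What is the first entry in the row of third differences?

180

Δ: 7, 89, 351, 889, 1799
Δ²: 82, 262, 538, 910
Δ³: 180, 276, 372
Δ⁴: 96, 96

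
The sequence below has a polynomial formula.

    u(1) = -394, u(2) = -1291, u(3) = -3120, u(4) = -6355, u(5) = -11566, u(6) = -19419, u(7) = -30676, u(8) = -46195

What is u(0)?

-51

First differences: -897, -1829, -3235, -5211, -7853, -11257, -15519
Second differences: -932, -1406, -1976, -2642, -3404, -4262
Third differences: -474, -570, -666, -762, -858
Fourth differences: -96, -96, -96, -96
The fourth differences are constant at -96.
Work back: -474 + 96 = -378;  -932 + 378 = -554;  -897 + 554 = -343;  -394 + 343 = -51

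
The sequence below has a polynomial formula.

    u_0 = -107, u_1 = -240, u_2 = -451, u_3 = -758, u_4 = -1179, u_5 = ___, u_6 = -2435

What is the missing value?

-1732

Using the first 5 terms:
-133  -211  -307  -421
-78  -96  -114
-18  -18
Constant third difference = -18.
Extend forward: -114 − 18 = -132;  -421 − 132 = -553;  -1179 − 553 = -1732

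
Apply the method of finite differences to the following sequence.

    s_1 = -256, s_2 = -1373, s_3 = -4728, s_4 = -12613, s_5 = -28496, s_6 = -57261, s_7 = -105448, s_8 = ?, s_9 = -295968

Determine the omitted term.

-181493

Using the first 7 terms:
D1: -1117, -3355, -7885, -15883, -28765, -48187
D2: -2238, -4530, -7998, -12882, -19422
D3: -2292, -3468, -4884, -6540
D4: -1176, -1416, -1656
D5: -240, -240
Constant fifth difference = -240.
Extend forward: -1656 − 240 = -1896;  -6540 − 1896 = -8436;  -19422 − 8436 = -27858;  -48187 − 27858 = -76045;  -105448 − 76045 = -181493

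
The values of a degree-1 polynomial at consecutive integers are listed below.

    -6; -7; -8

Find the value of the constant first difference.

Δ: -1, -1

-1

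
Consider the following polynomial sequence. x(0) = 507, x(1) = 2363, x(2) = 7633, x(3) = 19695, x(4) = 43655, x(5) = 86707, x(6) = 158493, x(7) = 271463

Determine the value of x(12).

1856, 5270, 12062, 23960, 43052, 71786, 112970
3414, 6792, 11898, 19092, 28734, 41184
3378, 5106, 7194, 9642, 12450
1728, 2088, 2448, 2808
360, 360, 360
The fifth differences are constant (360).
2808 + 360 = 3168;  12450 + 3168 = 15618;  41184 + 15618 = 56802;  112970 + 56802 = 169772;  271463 + 169772 = 441235
3168 + 360 = 3528;  15618 + 3528 = 19146;  56802 + 19146 = 75948;  169772 + 75948 = 245720;  441235 + 245720 = 686955
3528 + 360 = 3888;  19146 + 3888 = 23034;  75948 + 23034 = 98982;  245720 + 98982 = 344702;  686955 + 344702 = 1031657
3888 + 360 = 4248;  23034 + 4248 = 27282;  98982 + 27282 = 126264;  344702 + 126264 = 470966;  1031657 + 470966 = 1502623
4248 + 360 = 4608;  27282 + 4608 = 31890;  126264 + 31890 = 158154;  470966 + 158154 = 629120;  1502623 + 629120 = 2131743

2131743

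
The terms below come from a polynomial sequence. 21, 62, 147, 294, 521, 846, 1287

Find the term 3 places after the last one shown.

3486

Δ: 41  85  147  227  325  441
Δ²: 44  62  80  98  116
Δ³: 18  18  18  18
Constant third difference = 18, so extend:
116 + 18 = 134;  441 + 134 = 575;  1287 + 575 = 1862
134 + 18 = 152;  575 + 152 = 727;  1862 + 727 = 2589
152 + 18 = 170;  727 + 170 = 897;  2589 + 897 = 3486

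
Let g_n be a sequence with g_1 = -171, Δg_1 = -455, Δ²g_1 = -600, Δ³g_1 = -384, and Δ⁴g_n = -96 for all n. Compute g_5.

-7223

Build the table forward from the leading diagonal:
D4: -96  -96  -96  -96  -96
D3: -384  -480  -576  -672  -768
D2: -600  -984  -1464  -2040  -2712
D1: -455  -1055  -2039  -3503  -5543
g: -171  -626  -1681  -3720  -7223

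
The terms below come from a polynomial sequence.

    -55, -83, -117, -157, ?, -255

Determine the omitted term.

Using the first 4 terms:
-28  -34  -40
-6  -6
Constant second difference = -6.
Extend forward: -40 − 6 = -46;  -157 − 46 = -203

-203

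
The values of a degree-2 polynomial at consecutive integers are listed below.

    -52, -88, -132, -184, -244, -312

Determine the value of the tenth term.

-664

Δ: -36, -44, -52, -60, -68
Δ²: -8, -8, -8, -8
The second differences are constant (-8).
-68 − 8 = -76;  -312 − 76 = -388
-76 − 8 = -84;  -388 − 84 = -472
-84 − 8 = -92;  -472 − 92 = -564
-92 − 8 = -100;  -564 − 100 = -664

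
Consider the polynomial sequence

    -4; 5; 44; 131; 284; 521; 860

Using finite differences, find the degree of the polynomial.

3

D1: 9, 39, 87, 153, 237, 339
D2: 30, 48, 66, 84, 102
D3: 18, 18, 18, 18
The third differences are constant, so the polynomial has degree 3.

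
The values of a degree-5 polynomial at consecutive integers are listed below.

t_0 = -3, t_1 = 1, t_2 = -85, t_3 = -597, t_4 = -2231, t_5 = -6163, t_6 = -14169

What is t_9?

D1: 4, -86, -512, -1634, -3932, -8006
D2: -90, -426, -1122, -2298, -4074
D3: -336, -696, -1176, -1776
D4: -360, -480, -600
D5: -120, -120
Fifth differences constant at -120.
-600 − 120 = -720;  -1776 − 720 = -2496;  -4074 − 2496 = -6570;  -8006 − 6570 = -14576;  -14169 − 14576 = -28745
-720 − 120 = -840;  -2496 − 840 = -3336;  -6570 − 3336 = -9906;  -14576 − 9906 = -24482;  -28745 − 24482 = -53227
-840 − 120 = -960;  -3336 − 960 = -4296;  -9906 − 4296 = -14202;  -24482 − 14202 = -38684;  -53227 − 38684 = -91911

-91911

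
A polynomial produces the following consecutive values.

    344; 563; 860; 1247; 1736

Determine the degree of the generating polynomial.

3

D1: 219, 297, 387, 489
D2: 78, 90, 102
D3: 12, 12
The third differences are constant, so the polynomial has degree 3.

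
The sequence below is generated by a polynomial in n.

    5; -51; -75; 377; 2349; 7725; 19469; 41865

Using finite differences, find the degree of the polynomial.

5

D1: -56, -24, 452, 1972, 5376, 11744, 22396
D2: 32, 476, 1520, 3404, 6368, 10652
D3: 444, 1044, 1884, 2964, 4284
D4: 600, 840, 1080, 1320
D5: 240, 240, 240
The fifth differences are constant, so the polynomial has degree 5.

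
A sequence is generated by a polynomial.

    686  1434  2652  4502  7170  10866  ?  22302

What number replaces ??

Using the first 6 terms:
D1: 748  1218  1850  2668  3696
D2: 470  632  818  1028
D3: 162  186  210
D4: 24  24
Constant fourth difference = 24.
Extend forward: 210 + 24 = 234;  1028 + 234 = 1262;  3696 + 1262 = 4958;  10866 + 4958 = 15824

15824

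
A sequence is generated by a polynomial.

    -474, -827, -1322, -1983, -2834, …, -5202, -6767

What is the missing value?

-3899

Using the first 5 terms:
D1: -353  -495  -661  -851
D2: -142  -166  -190
D3: -24  -24
Constant third difference = -24.
Extend forward: -190 − 24 = -214;  -851 − 214 = -1065;  -2834 − 1065 = -3899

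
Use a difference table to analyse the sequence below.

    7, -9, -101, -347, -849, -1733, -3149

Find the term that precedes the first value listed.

1

First differences: -16  -92  -246  -502  -884  -1416
Second differences: -76  -154  -256  -382  -532
Third differences: -78  -102  -126  -150
Fourth differences: -24  -24  -24
The fourth differences are constant at -24.
Work back: -78 + 24 = -54;  -76 + 54 = -22;  -16 + 22 = 6;  7 − 6 = 1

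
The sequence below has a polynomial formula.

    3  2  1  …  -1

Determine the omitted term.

0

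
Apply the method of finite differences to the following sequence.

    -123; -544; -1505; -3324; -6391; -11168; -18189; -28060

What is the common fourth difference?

-72

Δ: -421, -961, -1819, -3067, -4777, -7021, -9871
Δ²: -540, -858, -1248, -1710, -2244, -2850
Δ³: -318, -390, -462, -534, -606
Δ⁴: -72, -72, -72, -72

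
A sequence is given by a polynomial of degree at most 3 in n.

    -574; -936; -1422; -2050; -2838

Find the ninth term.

-7950

First differences: -362 , -486 , -628 , -788
Second differences: -124 , -142 , -160
Third differences: -18 , -18
The third differences are constant (-18).
-160 − 18 = -178;  -788 − 178 = -966;  -2838 − 966 = -3804
-178 − 18 = -196;  -966 − 196 = -1162;  -3804 − 1162 = -4966
-196 − 18 = -214;  -1162 − 214 = -1376;  -4966 − 1376 = -6342
-214 − 18 = -232;  -1376 − 232 = -1608;  -6342 − 1608 = -7950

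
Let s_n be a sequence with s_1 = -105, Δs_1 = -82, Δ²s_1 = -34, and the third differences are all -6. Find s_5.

-661

Build the table forward from the leading diagonal:
Δ³: -6, -6, -6, -6, -6
Δ²: -34, -40, -46, -52, -58
Δ: -82, -116, -156, -202, -254
s: -105, -187, -303, -459, -661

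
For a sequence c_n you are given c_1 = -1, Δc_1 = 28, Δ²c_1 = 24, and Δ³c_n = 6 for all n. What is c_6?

Build the table forward from the leading diagonal:
D3: 6, 6, 6, 6, 6, 6
D2: 24, 30, 36, 42, 48, 54
D1: 28, 52, 82, 118, 160, 208
c: -1, 27, 79, 161, 279, 439

439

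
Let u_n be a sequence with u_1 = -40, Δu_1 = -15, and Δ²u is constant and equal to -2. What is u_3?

-72

Build the table forward from the leading diagonal:
Δ²: -2, -2, -2
Δ: -15, -17, -19
u: -40, -55, -72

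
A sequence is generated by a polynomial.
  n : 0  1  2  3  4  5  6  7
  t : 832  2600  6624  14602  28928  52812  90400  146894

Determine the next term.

1768, 4024, 7978, 14326, 23884, 37588, 56494
2256, 3954, 6348, 9558, 13704, 18906
1698, 2394, 3210, 4146, 5202
696, 816, 936, 1056
120, 120, 120
The fifth differences are constant (120).
1056 + 120 = 1176;  5202 + 1176 = 6378;  18906 + 6378 = 25284;  56494 + 25284 = 81778;  146894 + 81778 = 228672

228672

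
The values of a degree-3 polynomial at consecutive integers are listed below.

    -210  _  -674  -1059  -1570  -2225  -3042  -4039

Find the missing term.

-397

Using the last 6 terms:
Δ: -385  -511  -655  -817  -997
Δ²: -126  -144  -162  -180
Δ³: -18  -18  -18
Constant third difference = -18.
Extend backward: -126 + 18 = -108;  -385 + 108 = -277;  -674 + 277 = -397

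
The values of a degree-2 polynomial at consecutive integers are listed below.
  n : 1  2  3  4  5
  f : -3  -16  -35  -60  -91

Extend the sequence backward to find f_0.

4

Δ: -13, -19, -25, -31
Δ²: -6, -6, -6
The second differences are constant at -6.
Work back: -13 + 6 = -7;  -3 + 7 = 4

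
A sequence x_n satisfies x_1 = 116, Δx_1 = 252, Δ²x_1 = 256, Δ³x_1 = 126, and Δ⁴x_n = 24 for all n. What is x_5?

3188

Build the table forward from the leading diagonal:
Fourth differences: 24  24  24  24  24
Third differences: 126  150  174  198  222
Second differences: 256  382  532  706  904
First differences: 252  508  890  1422  2128
x: 116  368  876  1766  3188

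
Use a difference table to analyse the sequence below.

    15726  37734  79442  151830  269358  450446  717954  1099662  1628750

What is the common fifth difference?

D1: 22008, 41708, 72388, 117528, 181088, 267508, 381708, 529088
D2: 19700, 30680, 45140, 63560, 86420, 114200, 147380
D3: 10980, 14460, 18420, 22860, 27780, 33180
D4: 3480, 3960, 4440, 4920, 5400
D5: 480, 480, 480, 480

480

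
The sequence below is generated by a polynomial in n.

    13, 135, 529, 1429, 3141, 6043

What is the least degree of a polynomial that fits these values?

122, 394, 900, 1712, 2902
272, 506, 812, 1190
234, 306, 378
72, 72
The fourth differences are constant, so the polynomial has degree 4.

4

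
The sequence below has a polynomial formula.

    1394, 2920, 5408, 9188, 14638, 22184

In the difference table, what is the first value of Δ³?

330

First differences: 1526, 2488, 3780, 5450, 7546
Second differences: 962, 1292, 1670, 2096
Third differences: 330, 378, 426
Fourth differences: 48, 48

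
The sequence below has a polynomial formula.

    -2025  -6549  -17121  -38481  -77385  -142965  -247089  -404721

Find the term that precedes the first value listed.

-465

First differences: -4524, -10572, -21360, -38904, -65580, -104124, -157632
Second differences: -6048, -10788, -17544, -26676, -38544, -53508
Third differences: -4740, -6756, -9132, -11868, -14964
Fourth differences: -2016, -2376, -2736, -3096
Fifth differences: -360, -360, -360
The fifth differences are constant at -360.
Work back: -2016 + 360 = -1656;  -4740 + 1656 = -3084;  -6048 + 3084 = -2964;  -4524 + 2964 = -1560;  -2025 + 1560 = -465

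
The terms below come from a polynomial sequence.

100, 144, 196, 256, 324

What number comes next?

First differences: 44, 52, 60, 68
Second differences: 8, 8, 8
Constant second difference = 8, so extend:
68 + 8 = 76;  324 + 76 = 400

400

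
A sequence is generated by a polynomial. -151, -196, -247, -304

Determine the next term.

D1: -45, -51, -57
D2: -6, -6
Constant second difference = -6, so extend:
-57 − 6 = -63;  -304 − 63 = -367

-367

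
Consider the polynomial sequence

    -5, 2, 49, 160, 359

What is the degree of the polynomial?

First differences: 7, 47, 111, 199
Second differences: 40, 64, 88
Third differences: 24, 24
The third differences are constant, so the polynomial has degree 3.

3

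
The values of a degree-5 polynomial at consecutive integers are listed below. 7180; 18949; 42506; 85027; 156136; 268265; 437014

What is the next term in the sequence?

D1: 11769  23557  42521  71109  112129  168749
D2: 11788  18964  28588  41020  56620
D3: 7176  9624  12432  15600
D4: 2448  2808  3168
D5: 360  360
Constant fifth difference = 360, so extend:
3168 + 360 = 3528;  15600 + 3528 = 19128;  56620 + 19128 = 75748;  168749 + 75748 = 244497;  437014 + 244497 = 681511

681511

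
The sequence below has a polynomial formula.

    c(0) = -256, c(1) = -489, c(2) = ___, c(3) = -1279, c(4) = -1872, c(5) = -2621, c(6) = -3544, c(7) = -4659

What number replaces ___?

Using the last 5 terms:
-593, -749, -923, -1115
-156, -174, -192
-18, -18
Constant third difference = -18.
Extend backward: -156 + 18 = -138;  -593 + 138 = -455;  -1279 + 455 = -824

-824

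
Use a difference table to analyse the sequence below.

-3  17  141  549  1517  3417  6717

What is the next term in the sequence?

D1: 20  124  408  968  1900  3300
D2: 104  284  560  932  1400
D3: 180  276  372  468
D4: 96  96  96
Fourth differences constant at 96.
468 + 96 = 564;  1400 + 564 = 1964;  3300 + 1964 = 5264;  6717 + 5264 = 11981

11981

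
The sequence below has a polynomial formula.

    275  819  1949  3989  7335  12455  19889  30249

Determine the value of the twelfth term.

115709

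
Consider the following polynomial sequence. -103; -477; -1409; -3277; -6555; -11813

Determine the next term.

First differences: -374 , -932 , -1868 , -3278 , -5258
Second differences: -558 , -936 , -1410 , -1980
Third differences: -378 , -474 , -570
Fourth differences: -96 , -96
The fourth differences are constant (-96).
-570 − 96 = -666;  -1980 − 666 = -2646;  -5258 − 2646 = -7904;  -11813 − 7904 = -19717

-19717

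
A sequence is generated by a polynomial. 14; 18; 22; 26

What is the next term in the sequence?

30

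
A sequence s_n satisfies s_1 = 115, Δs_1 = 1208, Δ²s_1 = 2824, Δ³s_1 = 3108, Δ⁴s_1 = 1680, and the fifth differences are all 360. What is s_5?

36003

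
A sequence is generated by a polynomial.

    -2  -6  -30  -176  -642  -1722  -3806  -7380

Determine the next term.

D1: -4, -24, -146, -466, -1080, -2084, -3574
D2: -20, -122, -320, -614, -1004, -1490
D3: -102, -198, -294, -390, -486
D4: -96, -96, -96, -96
Fourth differences constant at -96.
-486 − 96 = -582;  -1490 − 582 = -2072;  -3574 − 2072 = -5646;  -7380 − 5646 = -13026

-13026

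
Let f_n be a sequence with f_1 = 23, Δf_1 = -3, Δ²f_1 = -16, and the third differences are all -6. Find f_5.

-109

Build the table forward from the leading diagonal:
Δ³: -6  -6  -6  -6  -6
Δ²: -16  -22  -28  -34  -40
Δ: -3  -19  -41  -69  -103
f: 23  20  1  -40  -109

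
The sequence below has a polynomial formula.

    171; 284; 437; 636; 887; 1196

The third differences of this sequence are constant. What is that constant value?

Δ: 113, 153, 199, 251, 309
Δ²: 40, 46, 52, 58
Δ³: 6, 6, 6

6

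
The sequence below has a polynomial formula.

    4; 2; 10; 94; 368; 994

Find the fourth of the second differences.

352

D1: -2, 8, 84, 274, 626
D2: 10, 76, 190, 352
D3: 66, 114, 162
D4: 48, 48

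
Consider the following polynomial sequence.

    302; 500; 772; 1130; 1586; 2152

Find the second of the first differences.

Δ: 198, 272, 358, 456, 566
Δ²: 74, 86, 98, 110
Δ³: 12, 12, 12

272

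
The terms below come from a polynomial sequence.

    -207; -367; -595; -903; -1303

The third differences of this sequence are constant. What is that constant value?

Δ: -160, -228, -308, -400
Δ²: -68, -80, -92
Δ³: -12, -12

-12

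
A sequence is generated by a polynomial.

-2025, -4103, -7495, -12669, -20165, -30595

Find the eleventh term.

-153215

First differences: -2078, -3392, -5174, -7496, -10430
Second differences: -1314, -1782, -2322, -2934
Third differences: -468, -540, -612
Fourth differences: -72, -72
Constant fourth difference = -72, so extend:
-612 − 72 = -684;  -2934 − 684 = -3618;  -10430 − 3618 = -14048;  -30595 − 14048 = -44643
-684 − 72 = -756;  -3618 − 756 = -4374;  -14048 − 4374 = -18422;  -44643 − 18422 = -63065
-756 − 72 = -828;  -4374 − 828 = -5202;  -18422 − 5202 = -23624;  -63065 − 23624 = -86689
-828 − 72 = -900;  -5202 − 900 = -6102;  -23624 − 6102 = -29726;  -86689 − 29726 = -116415
-900 − 72 = -972;  -6102 − 972 = -7074;  -29726 − 7074 = -36800;  -116415 − 36800 = -153215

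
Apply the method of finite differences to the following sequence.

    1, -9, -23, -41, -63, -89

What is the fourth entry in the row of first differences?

-22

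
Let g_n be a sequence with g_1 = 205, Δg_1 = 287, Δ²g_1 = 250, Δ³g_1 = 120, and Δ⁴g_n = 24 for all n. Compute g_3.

Build the table forward from the leading diagonal:
D4: 24  24  24
D3: 120  144  168
D2: 250  370  514
D1: 287  537  907
g: 205  492  1029

1029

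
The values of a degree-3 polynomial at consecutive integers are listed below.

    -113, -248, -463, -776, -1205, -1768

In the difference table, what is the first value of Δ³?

-18

D1: -135, -215, -313, -429, -563
D2: -80, -98, -116, -134
D3: -18, -18, -18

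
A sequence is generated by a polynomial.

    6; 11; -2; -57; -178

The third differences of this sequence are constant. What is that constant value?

D1: 5, -13, -55, -121
D2: -18, -42, -66
D3: -24, -24

-24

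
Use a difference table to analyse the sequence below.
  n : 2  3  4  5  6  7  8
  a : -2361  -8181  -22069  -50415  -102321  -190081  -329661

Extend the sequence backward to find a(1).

First differences: -5820, -13888, -28346, -51906, -87760, -139580
Second differences: -8068, -14458, -23560, -35854, -51820
Third differences: -6390, -9102, -12294, -15966
Fourth differences: -2712, -3192, -3672
Fifth differences: -480, -480
The fifth differences are constant at -480.
Work back: -2712 + 480 = -2232;  -6390 + 2232 = -4158;  -8068 + 4158 = -3910;  -5820 + 3910 = -1910;  -2361 + 1910 = -451

-451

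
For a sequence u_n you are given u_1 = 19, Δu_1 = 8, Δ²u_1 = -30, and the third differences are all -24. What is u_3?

Build the table forward from the leading diagonal:
D3: -24  -24  -24
D2: -30  -54  -78
D1: 8  -22  -76
u: 19  27  5

5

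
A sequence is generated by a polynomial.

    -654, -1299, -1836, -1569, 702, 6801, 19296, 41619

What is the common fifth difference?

First differences: -645, -537, 267, 2271, 6099, 12495, 22323
Second differences: 108, 804, 2004, 3828, 6396, 9828
Third differences: 696, 1200, 1824, 2568, 3432
Fourth differences: 504, 624, 744, 864
Fifth differences: 120, 120, 120

120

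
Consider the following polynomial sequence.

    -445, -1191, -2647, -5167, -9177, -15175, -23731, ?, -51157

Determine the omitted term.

-35487

Using the first 7 terms:
First differences: -746, -1456, -2520, -4010, -5998, -8556
Second differences: -710, -1064, -1490, -1988, -2558
Third differences: -354, -426, -498, -570
Fourth differences: -72, -72, -72
Constant fourth difference = -72.
Extend forward: -570 − 72 = -642;  -2558 − 642 = -3200;  -8556 − 3200 = -11756;  -23731 − 11756 = -35487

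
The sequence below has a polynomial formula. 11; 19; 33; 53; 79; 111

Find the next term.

149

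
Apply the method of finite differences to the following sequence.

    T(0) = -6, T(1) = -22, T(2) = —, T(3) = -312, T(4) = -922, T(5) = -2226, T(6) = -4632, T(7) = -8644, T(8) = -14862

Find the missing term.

-84

Using the last 6 terms:
D1: -610  -1304  -2406  -4012  -6218
D2: -694  -1102  -1606  -2206
D3: -408  -504  -600
D4: -96  -96
Constant fourth difference = -96.
Extend backward: -408 + 96 = -312;  -694 + 312 = -382;  -610 + 382 = -228;  -312 + 228 = -84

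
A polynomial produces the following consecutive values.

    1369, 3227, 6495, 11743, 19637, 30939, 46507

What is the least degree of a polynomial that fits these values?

Δ: 1858, 3268, 5248, 7894, 11302, 15568
Δ²: 1410, 1980, 2646, 3408, 4266
Δ³: 570, 666, 762, 858
Δ⁴: 96, 96, 96
The fourth differences are constant, so the polynomial has degree 4.

4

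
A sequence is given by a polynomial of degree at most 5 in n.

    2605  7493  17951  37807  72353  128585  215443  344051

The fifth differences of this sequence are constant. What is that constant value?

240

First differences: 4888, 10458, 19856, 34546, 56232, 86858, 128608
Second differences: 5570, 9398, 14690, 21686, 30626, 41750
Third differences: 3828, 5292, 6996, 8940, 11124
Fourth differences: 1464, 1704, 1944, 2184
Fifth differences: 240, 240, 240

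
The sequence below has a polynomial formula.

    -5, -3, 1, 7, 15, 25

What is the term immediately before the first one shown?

-5

D1: 2, 4, 6, 8, 10
D2: 2, 2, 2, 2
The second differences are constant at 2.
Work back: 2 − 2 = 0;  -5 + 0 = -5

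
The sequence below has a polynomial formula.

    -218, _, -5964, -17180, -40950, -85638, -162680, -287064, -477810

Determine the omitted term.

-1530

Using the last 7 terms:
-11216, -23770, -44688, -77042, -124384, -190746
-12554, -20918, -32354, -47342, -66362
-8364, -11436, -14988, -19020
-3072, -3552, -4032
-480, -480
Constant fifth difference = -480.
Extend backward: -3072 + 480 = -2592;  -8364 + 2592 = -5772;  -12554 + 5772 = -6782;  -11216 + 6782 = -4434;  -5964 + 4434 = -1530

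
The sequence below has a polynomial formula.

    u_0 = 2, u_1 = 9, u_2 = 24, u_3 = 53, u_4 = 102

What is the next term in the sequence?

177

D1: 7, 15, 29, 49
D2: 8, 14, 20
D3: 6, 6
Third differences constant at 6.
20 + 6 = 26;  49 + 26 = 75;  102 + 75 = 177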